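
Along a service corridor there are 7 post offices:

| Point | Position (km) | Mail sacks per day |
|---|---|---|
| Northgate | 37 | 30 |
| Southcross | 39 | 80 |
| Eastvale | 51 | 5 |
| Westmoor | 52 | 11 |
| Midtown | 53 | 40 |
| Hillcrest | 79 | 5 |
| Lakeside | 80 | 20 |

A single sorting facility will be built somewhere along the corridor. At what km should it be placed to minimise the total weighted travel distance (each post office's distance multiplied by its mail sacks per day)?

x = 39

For a sum of weighted absolute distances on a line, the optimum is the weighted median (not the mean). Total weight W = 191; half-weight = 95.5.
Sort by position and accumulate weight:
  km 37 (Northgate, w=30) → cum 30
  km 39 (Southcross, w=80) → cum 110  ≥ 95.5 → median here
  km 51 (Eastvale, w=5) → cum 115
  km 52 (Westmoor, w=11) → cum 126
  km 53 (Midtown, w=40) → cum 166
  km 79 (Hillcrest, w=5) → cum 171
  km 80 (Lakeside, w=20) → cum 191
Optimal location: km 39.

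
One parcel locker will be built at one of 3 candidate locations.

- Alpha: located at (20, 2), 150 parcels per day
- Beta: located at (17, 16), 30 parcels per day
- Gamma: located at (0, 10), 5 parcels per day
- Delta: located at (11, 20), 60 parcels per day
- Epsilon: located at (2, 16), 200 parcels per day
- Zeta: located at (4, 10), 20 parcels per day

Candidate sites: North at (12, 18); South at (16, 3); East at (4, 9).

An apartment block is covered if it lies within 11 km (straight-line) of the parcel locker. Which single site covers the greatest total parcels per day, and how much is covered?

Coverage radius r = 11 km; a point is covered iff (Δx)²+(Δy)² ≤ 11² = 121.
  North (12, 18): covers {Beta, Delta, Epsilon} → 290
  South (16, 3): covers {Alpha} → 150
  East (4, 9): covers {Gamma, Epsilon, Zeta} → 225
Maximum coverage at North: 290 parcels per day.

North, covering 290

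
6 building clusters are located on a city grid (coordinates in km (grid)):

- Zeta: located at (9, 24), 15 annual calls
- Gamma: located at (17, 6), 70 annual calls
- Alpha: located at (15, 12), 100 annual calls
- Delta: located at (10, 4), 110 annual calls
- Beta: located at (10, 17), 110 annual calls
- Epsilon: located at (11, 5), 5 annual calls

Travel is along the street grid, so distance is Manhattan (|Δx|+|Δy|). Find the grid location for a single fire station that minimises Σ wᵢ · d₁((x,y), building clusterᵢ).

(10, 12)

Manhattan distance separates: Σwᵢ(|x−xᵢ|+|y−yᵢ|) = Σwᵢ|x−xᵢ| + Σwᵢ|y−yᵢ|, so x and y are optimised independently as 1-D weighted medians.
Total weight W = 410; half = 205.
x-coordinate, sorted with cumulative weight:
  x=9 (Zeta, w=15) cum 15
  x=10 (Delta, w=110) cum 125
  x=10 (Beta, w=110) cum 235  ← median
  x=11 (Epsilon, w=5) cum 240
  x=15 (Alpha, w=100) cum 340
  x=17 (Gamma, w=70) cum 410
⇒ x* = 10
y-coordinate, sorted with cumulative weight:
  y=4 (Delta, w=110) cum 110
  y=5 (Epsilon, w=5) cum 115
  y=6 (Gamma, w=70) cum 185
  y=12 (Alpha, w=100) cum 285  ← median
  y=17 (Beta, w=110) cum 395
  y=24 (Zeta, w=15) cum 410
⇒ y* = 12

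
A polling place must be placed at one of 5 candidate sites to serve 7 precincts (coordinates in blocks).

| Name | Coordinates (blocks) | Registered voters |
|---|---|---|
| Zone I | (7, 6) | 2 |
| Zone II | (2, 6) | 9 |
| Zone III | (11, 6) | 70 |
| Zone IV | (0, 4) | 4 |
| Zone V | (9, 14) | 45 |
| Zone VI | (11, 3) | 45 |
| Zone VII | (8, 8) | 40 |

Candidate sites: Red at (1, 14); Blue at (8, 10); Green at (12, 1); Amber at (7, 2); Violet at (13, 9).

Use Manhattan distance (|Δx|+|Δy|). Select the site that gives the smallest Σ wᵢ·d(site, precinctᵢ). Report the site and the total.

Blue, total 1401 blocks

Total weighted distance at each candidate:
  Red (1, 14): total = 3238
  Blue (8, 10): total = 1401
  Green (12, 1): total = 1930
  Amber (7, 2): total = 1820
  Violet (13, 9): total = 1571
Minimum is at Blue with total 1401 blocks.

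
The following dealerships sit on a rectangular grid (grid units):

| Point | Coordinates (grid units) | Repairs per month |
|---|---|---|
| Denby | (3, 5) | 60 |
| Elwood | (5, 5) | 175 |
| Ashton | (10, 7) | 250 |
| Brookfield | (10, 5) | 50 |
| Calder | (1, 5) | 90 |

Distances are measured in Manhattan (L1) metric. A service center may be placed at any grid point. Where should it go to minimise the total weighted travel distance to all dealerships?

Manhattan distance separates: Σwᵢ(|x−xᵢ|+|y−yᵢ|) = Σwᵢ|x−xᵢ| + Σwᵢ|y−yᵢ|, so x and y are optimised independently as 1-D weighted medians.
Total weight W = 625; half = 312.5.
x-coordinate, sorted with cumulative weight:
  x=1 (Calder, w=90) cum 90
  x=3 (Denby, w=60) cum 150
  x=5 (Elwood, w=175) cum 325  ← median
  x=10 (Ashton, w=250) cum 575
  x=10 (Brookfield, w=50) cum 625
⇒ x* = 5
y-coordinate, sorted with cumulative weight:
  y=5 (Denby, w=60) cum 60
  y=5 (Elwood, w=175) cum 235
  y=5 (Brookfield, w=50) cum 285
  y=5 (Calder, w=90) cum 375  ← median
  y=7 (Ashton, w=250) cum 625
⇒ y* = 5

(5, 5)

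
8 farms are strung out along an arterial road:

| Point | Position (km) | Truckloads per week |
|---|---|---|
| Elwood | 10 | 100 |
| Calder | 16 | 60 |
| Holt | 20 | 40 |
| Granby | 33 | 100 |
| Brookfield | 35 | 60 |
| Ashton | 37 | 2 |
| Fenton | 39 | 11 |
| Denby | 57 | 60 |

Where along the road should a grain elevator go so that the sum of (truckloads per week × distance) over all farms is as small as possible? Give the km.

x = 33

For a sum of weighted absolute distances on a line, the optimum is the weighted median (not the mean). Total weight W = 433; half-weight = 216.5.
Sort by position and accumulate weight:
  km 10 (Elwood, w=100) → cum 100
  km 16 (Calder, w=60) → cum 160
  km 20 (Holt, w=40) → cum 200
  km 33 (Granby, w=100) → cum 300  ≥ 216.5 → median here
  km 35 (Brookfield, w=60) → cum 360
  km 37 (Ashton, w=2) → cum 362
  km 39 (Fenton, w=11) → cum 373
  km 57 (Denby, w=60) → cum 433
Optimal location: km 33.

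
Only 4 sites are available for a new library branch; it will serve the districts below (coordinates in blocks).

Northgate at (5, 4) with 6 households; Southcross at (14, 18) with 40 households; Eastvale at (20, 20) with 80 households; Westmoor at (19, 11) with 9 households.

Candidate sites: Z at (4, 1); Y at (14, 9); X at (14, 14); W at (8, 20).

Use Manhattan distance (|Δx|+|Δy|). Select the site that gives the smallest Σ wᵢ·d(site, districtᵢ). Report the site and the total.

X, total 1306 blocks

Total weighted distance at each candidate:
  Z (4, 1): total = 4129
  Y (14, 9): total = 1867
  X (14, 14): total = 1306
  W (8, 20): total = 1574
Minimum is at X with total 1306 blocks.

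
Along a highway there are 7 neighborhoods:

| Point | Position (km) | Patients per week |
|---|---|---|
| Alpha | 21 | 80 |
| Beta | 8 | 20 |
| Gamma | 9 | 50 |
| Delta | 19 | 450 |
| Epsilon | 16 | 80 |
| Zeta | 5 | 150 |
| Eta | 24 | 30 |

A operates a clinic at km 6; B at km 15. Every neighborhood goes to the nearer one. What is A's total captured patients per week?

The indifferent point is the midpoint (6+15)/2 = 10.5; neighborhoods left of it (closer to A at 6) go to A, those right go to B.
  Zeta at 5 (w=150) → A
  Beta at 8 (w=20) → A
  Gamma at 9 (w=50) → A
  Epsilon at 16 (w=80) → B
  Delta at 19 (w=450) → B
  Alpha at 21 (w=80) → B
  Eta at 24 (w=30) → B
A captures 220; B captures 640.

220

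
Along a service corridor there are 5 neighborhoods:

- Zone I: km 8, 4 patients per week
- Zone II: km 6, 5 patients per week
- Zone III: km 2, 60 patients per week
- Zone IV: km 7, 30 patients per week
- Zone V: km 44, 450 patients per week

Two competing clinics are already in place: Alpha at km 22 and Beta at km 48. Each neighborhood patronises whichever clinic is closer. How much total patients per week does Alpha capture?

The indifferent point is the midpoint (22+48)/2 = 35; neighborhoods left of it (closer to Alpha at 22) go to Alpha, those right go to Beta.
  Zone III at 2 (w=60) → Alpha
  Zone II at 6 (w=5) → Alpha
  Zone IV at 7 (w=30) → Alpha
  Zone I at 8 (w=4) → Alpha
  Zone V at 44 (w=450) → Beta
Alpha captures 99; Beta captures 450.

99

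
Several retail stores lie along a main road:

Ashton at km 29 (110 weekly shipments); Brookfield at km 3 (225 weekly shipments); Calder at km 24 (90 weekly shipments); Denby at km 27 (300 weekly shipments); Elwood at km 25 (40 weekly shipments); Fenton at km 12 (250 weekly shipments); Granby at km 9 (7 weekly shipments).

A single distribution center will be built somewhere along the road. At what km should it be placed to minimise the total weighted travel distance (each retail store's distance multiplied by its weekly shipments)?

For a sum of weighted absolute distances on a line, the optimum is the weighted median (not the mean). Total weight W = 1022; half-weight = 511.
Sort by position and accumulate weight:
  km 3 (Brookfield, w=225) → cum 225
  km 9 (Granby, w=7) → cum 232
  km 12 (Fenton, w=250) → cum 482
  km 24 (Calder, w=90) → cum 572  ≥ 511 → median here
  km 25 (Elwood, w=40) → cum 612
  km 27 (Denby, w=300) → cum 912
  km 29 (Ashton, w=110) → cum 1022
Optimal location: km 24.

x = 24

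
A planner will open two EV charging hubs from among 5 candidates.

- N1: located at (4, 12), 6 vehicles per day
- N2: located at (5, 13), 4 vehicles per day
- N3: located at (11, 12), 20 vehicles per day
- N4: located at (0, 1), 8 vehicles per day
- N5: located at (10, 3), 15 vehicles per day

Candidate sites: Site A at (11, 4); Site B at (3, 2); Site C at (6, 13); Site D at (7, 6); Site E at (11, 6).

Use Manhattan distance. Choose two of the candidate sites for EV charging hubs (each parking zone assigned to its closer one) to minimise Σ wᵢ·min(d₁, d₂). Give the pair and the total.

Evaluate every pair (each demand assigned to the nearer of the two):
  {Site A, Site C}: total = 284
  {Site B, Site C}: total = 294
  {Site C, Site D}: total = 328
  {Site B, Site E}: total = 330
  {Site C, Site E}: total = 330
  {Site A, Site B}: total = 340
  {Site D, Site E}: total = 366
  {Site A, Site D}: total = 376
  {Site A, Site E}: total = 392
  {Site B, Site D}: total = 412
Best pair: {Site A, Site C} with total 284.

{Site A, Site C}, total 284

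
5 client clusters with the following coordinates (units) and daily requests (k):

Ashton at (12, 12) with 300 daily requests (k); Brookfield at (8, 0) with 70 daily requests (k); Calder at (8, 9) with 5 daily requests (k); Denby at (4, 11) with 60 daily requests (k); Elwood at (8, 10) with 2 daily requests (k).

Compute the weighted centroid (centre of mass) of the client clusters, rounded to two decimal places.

The minimiser of Σwᵢ‖p−pᵢ‖² is the weighted centroid p* = (Σwᵢpᵢ)/(Σwᵢ).
Σwᵢ = 437.
Σwᵢxᵢ = 300·12 + 70·8 + 5·8 + 60·4 + 2·8 = 4456.
Σwᵢyᵢ = 300·12 + 70·0 + 5·9 + 60·11 + 2·10 = 4325.
x* = 4456/437 = 10.20, y* = 4325/437 = 9.90.

(10.20, 9.90)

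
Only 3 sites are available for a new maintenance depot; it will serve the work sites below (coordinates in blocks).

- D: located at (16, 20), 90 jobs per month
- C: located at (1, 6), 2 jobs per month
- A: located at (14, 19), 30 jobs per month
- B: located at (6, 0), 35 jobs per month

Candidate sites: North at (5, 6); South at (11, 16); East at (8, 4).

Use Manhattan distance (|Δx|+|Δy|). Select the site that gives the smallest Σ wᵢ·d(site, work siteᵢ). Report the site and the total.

South, total 1765 blocks

Total weighted distance at each candidate:
  North (5, 6): total = 3163
  South (11, 16): total = 1765
  East (8, 4): total = 3018
Minimum is at South with total 1765 blocks.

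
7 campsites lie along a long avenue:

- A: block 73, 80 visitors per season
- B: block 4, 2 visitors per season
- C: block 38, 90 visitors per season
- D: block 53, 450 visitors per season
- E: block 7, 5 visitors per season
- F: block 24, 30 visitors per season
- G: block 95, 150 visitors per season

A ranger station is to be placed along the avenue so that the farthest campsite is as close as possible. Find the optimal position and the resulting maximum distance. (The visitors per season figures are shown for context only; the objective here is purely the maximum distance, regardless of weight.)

location 49.5, max distance 45.5

The 1-center on a line is the midpoint of the two extreme points: leftmost at 4, rightmost at 95.
Optimal location = (4 + 95)/2 = 49.5; maximum distance = (95 − 4)/2 = 45.5.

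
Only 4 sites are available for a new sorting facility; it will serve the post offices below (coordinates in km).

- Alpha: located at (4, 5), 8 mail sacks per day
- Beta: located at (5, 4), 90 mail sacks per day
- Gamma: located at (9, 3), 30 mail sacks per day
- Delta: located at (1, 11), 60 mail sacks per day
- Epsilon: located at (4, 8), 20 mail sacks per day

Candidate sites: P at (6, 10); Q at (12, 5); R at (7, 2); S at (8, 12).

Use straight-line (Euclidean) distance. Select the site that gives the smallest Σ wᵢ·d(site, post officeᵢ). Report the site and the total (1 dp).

R, total 1138.7 km

Total weighted distance at each candidate:
  P (6, 10): total = 1181.5
  Q (12, 5): total = 1731.2
  R (7, 2): total = 1138.7
  S (8, 12): total = 1642.5
Minimum is at R with total 1138.7 km.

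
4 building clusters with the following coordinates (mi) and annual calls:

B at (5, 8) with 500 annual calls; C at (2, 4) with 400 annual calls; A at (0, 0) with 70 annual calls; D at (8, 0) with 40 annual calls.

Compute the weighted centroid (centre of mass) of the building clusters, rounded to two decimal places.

The minimiser of Σwᵢ‖p−pᵢ‖² is the weighted centroid p* = (Σwᵢpᵢ)/(Σwᵢ).
Σwᵢ = 1010.
Σwᵢxᵢ = 500·5 + 400·2 + 70·0 + 40·8 = 3620.
Σwᵢyᵢ = 500·8 + 400·4 + 70·0 + 40·0 = 5600.
x* = 3620/1010 = 3.58, y* = 5600/1010 = 5.54.

(3.58, 5.54)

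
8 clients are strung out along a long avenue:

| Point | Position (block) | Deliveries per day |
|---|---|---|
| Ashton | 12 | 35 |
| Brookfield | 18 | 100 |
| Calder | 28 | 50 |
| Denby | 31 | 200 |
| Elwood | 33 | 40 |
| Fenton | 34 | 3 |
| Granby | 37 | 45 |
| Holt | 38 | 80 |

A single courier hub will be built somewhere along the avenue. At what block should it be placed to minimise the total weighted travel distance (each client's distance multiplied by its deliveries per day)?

For a sum of weighted absolute distances on a line, the optimum is the weighted median (not the mean). Total weight W = 553; half-weight = 276.5.
Sort by position and accumulate weight:
  block 12 (Ashton, w=35) → cum 35
  block 18 (Brookfield, w=100) → cum 135
  block 28 (Calder, w=50) → cum 185
  block 31 (Denby, w=200) → cum 385  ≥ 276.5 → median here
  block 33 (Elwood, w=40) → cum 425
  block 34 (Fenton, w=3) → cum 428
  block 37 (Granby, w=45) → cum 473
  block 38 (Holt, w=80) → cum 553
Optimal location: block 31.

x = 31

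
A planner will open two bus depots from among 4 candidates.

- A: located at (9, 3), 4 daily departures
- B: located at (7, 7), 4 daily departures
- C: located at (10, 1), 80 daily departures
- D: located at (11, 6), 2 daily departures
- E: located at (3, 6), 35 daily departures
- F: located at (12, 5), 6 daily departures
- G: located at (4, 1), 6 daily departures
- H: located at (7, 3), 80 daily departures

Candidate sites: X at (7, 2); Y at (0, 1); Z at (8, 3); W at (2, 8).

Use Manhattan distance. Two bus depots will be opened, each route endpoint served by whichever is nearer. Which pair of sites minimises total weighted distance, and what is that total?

Evaluate every pair (each demand assigned to the nearer of the two):
  {Z, W}: total = 613
  {X, W}: total = 625
  {X, Z}: total = 776
  {Y, Z}: total = 776
  {X, Y}: total = 800
  {Y, W}: total = 1817
Best pair: {Z, W} with total 613.

{Z, W}, total 613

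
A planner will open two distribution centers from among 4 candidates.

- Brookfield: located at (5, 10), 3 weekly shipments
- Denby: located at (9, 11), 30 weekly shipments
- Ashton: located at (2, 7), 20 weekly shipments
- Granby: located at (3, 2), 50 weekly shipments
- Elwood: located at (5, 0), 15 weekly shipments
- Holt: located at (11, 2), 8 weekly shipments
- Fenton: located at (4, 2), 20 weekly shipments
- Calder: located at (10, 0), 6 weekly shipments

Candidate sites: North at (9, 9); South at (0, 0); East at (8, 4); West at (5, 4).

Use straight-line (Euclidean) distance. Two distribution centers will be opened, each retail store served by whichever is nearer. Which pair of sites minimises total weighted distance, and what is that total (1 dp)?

Evaluate every pair (each demand assigned to the nearer of the two):
  {North, West}: total = 492.4
  {East, West}: total = 616.8
  {North, South}: total = 675.3
  {South, West}: total = 679.9
  {North, East}: total = 695.9
  {South, East}: total = 766.8
Best pair: {North, West} with total 492.4.

{North, West}, total 492.4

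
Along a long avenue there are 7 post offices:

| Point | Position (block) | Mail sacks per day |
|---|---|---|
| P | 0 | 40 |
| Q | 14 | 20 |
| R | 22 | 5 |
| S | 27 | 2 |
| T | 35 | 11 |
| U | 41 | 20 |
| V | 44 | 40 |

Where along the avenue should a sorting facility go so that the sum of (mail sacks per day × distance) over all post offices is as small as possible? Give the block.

For a sum of weighted absolute distances on a line, the optimum is the weighted median (not the mean). Total weight W = 138; half-weight = 69.
Sort by position and accumulate weight:
  block 0 (P, w=40) → cum 40
  block 14 (Q, w=20) → cum 60
  block 22 (R, w=5) → cum 65
  block 27 (S, w=2) → cum 67
  block 35 (T, w=11) → cum 78  ≥ 69 → median here
  block 41 (U, w=20) → cum 98
  block 44 (V, w=40) → cum 138
Optimal location: block 35.

x = 35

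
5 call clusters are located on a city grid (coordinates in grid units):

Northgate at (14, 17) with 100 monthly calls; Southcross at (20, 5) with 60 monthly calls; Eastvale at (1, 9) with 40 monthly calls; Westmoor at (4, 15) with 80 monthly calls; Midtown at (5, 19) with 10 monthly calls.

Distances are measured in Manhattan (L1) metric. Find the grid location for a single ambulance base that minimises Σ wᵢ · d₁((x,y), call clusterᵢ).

(14, 15)

Manhattan distance separates: Σwᵢ(|x−xᵢ|+|y−yᵢ|) = Σwᵢ|x−xᵢ| + Σwᵢ|y−yᵢ|, so x and y are optimised independently as 1-D weighted medians.
Total weight W = 290; half = 145.
x-coordinate, sorted with cumulative weight:
  x=1 (Eastvale, w=40) cum 40
  x=4 (Westmoor, w=80) cum 120
  x=5 (Midtown, w=10) cum 130
  x=14 (Northgate, w=100) cum 230  ← median
  x=20 (Southcross, w=60) cum 290
⇒ x* = 14
y-coordinate, sorted with cumulative weight:
  y=5 (Southcross, w=60) cum 60
  y=9 (Eastvale, w=40) cum 100
  y=15 (Westmoor, w=80) cum 180  ← median
  y=17 (Northgate, w=100) cum 280
  y=19 (Midtown, w=10) cum 290
⇒ y* = 15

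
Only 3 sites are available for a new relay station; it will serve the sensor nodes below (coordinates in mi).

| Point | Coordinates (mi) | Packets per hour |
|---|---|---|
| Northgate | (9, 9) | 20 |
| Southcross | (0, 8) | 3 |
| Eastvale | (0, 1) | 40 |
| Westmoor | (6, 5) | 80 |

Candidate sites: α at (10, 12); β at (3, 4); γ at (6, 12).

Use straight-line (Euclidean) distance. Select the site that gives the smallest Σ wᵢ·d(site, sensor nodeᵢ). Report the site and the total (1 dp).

Total weighted distance at each candidate:
  α (10, 12): total = 1335.2
  β (3, 4): total = 593.9
  γ (6, 12): total = 1167.7
Minimum is at β with total 593.9 mi.

β, total 593.9 mi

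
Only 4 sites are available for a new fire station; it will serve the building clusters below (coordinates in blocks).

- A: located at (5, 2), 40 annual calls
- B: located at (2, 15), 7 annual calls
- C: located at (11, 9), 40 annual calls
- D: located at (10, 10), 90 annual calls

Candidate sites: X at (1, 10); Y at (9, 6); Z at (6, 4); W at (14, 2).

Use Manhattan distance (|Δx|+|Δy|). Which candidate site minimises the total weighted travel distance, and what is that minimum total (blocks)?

Total weighted distance at each candidate:
  X (1, 10): total = 1772
  Y (9, 6): total = 1082
  Z (6, 4): total = 1525
  W (14, 2): total = 2015
Minimum is at Y with total 1082 blocks.

Y, total 1082 blocks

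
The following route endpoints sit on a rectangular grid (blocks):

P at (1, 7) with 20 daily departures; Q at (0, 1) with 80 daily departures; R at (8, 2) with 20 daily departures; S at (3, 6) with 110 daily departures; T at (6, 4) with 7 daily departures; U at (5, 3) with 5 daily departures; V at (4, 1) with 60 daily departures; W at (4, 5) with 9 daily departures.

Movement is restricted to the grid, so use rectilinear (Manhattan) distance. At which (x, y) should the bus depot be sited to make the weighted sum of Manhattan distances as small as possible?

Manhattan distance separates: Σwᵢ(|x−xᵢ|+|y−yᵢ|) = Σwᵢ|x−xᵢ| + Σwᵢ|y−yᵢ|, so x and y are optimised independently as 1-D weighted medians.
Total weight W = 311; half = 155.5.
x-coordinate, sorted with cumulative weight:
  x=0 (Q, w=80) cum 80
  x=1 (P, w=20) cum 100
  x=3 (S, w=110) cum 210  ← median
  x=4 (V, w=60) cum 270
  x=4 (W, w=9) cum 279
  x=5 (U, w=5) cum 284
  x=6 (T, w=7) cum 291
  x=8 (R, w=20) cum 311
⇒ x* = 3
y-coordinate, sorted with cumulative weight:
  y=1 (Q, w=80) cum 80
  y=1 (V, w=60) cum 140
  y=2 (R, w=20) cum 160  ← median
  y=3 (U, w=5) cum 165
  y=4 (T, w=7) cum 172
  y=5 (W, w=9) cum 181
  y=6 (S, w=110) cum 291
  y=7 (P, w=20) cum 311
⇒ y* = 2

(3, 2)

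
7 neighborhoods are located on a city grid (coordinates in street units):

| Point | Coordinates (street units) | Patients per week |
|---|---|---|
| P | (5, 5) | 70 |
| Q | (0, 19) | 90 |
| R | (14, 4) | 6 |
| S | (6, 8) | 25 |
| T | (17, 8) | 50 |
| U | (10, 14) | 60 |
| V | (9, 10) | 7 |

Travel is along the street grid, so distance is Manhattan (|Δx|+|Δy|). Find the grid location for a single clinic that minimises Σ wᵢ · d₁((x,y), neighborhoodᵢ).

Manhattan distance separates: Σwᵢ(|x−xᵢ|+|y−yᵢ|) = Σwᵢ|x−xᵢ| + Σwᵢ|y−yᵢ|, so x and y are optimised independently as 1-D weighted medians.
Total weight W = 308; half = 154.
x-coordinate, sorted with cumulative weight:
  x=0 (Q, w=90) cum 90
  x=5 (P, w=70) cum 160  ← median
  x=6 (S, w=25) cum 185
  x=9 (V, w=7) cum 192
  x=10 (U, w=60) cum 252
  x=14 (R, w=6) cum 258
  x=17 (T, w=50) cum 308
⇒ x* = 5
y-coordinate, sorted with cumulative weight:
  y=4 (R, w=6) cum 6
  y=5 (P, w=70) cum 76
  y=8 (S, w=25) cum 101
  y=8 (T, w=50) cum 151
  y=10 (V, w=7) cum 158  ← median
  y=14 (U, w=60) cum 218
  y=19 (Q, w=90) cum 308
⇒ y* = 10

(5, 10)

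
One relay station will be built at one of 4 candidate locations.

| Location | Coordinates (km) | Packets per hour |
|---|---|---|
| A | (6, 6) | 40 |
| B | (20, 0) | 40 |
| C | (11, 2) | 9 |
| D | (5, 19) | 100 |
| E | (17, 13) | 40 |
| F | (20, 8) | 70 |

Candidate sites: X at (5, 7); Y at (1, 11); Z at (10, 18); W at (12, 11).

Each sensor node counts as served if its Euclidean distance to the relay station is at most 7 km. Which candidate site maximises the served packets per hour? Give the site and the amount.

Z, covering 100

Coverage radius r = 7 km; a point is covered iff (Δx)²+(Δy)² ≤ 7² = 49.
  X (5, 7): covers {A} → 40
  Y (1, 11): covers {none} → 0
  Z (10, 18): covers {D} → 100
  W (12, 11): covers {E} → 40
Maximum coverage at Z: 100 packets per hour.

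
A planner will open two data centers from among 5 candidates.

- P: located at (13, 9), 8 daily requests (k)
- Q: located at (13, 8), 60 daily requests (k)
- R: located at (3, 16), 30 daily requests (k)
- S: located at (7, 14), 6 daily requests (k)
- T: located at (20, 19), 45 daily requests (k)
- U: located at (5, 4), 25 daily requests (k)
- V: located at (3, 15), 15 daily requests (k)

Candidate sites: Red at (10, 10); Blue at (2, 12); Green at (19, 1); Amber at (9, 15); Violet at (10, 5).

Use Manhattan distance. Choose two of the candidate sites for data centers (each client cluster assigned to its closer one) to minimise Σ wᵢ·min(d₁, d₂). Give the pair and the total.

Evaluate every pair (each demand assigned to the nearer of the two):
  {Amber, Violet}: total = 1559
  {Red, Amber}: total = 1600
  {Red, Blue}: total = 1714
  {Blue, Violet}: total = 1898
  {Blue, Amber}: total = 1918
  {Red, Violet}: total = 1949
  {Red, Green}: total = 2074
  {Green, Amber}: total = 2108
  {Blue, Green}: total = 2274
  {Green, Violet}: total = 2288
Best pair: {Amber, Violet} with total 1559.

{Amber, Violet}, total 1559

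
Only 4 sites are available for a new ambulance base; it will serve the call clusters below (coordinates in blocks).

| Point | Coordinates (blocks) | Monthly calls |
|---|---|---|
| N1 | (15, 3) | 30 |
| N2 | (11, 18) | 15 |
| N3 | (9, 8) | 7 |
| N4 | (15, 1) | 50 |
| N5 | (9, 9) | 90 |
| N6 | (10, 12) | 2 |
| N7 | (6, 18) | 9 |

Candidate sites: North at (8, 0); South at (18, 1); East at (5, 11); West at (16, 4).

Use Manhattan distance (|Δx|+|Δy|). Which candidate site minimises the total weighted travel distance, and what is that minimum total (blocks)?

Total weighted distance at each candidate:
  North (8, 0): total = 2186
  South (18, 1): total = 2601
  East (5, 11): total = 2408
  West (16, 4): total = 1946
Minimum is at West with total 1946 blocks.

West, total 1946 blocks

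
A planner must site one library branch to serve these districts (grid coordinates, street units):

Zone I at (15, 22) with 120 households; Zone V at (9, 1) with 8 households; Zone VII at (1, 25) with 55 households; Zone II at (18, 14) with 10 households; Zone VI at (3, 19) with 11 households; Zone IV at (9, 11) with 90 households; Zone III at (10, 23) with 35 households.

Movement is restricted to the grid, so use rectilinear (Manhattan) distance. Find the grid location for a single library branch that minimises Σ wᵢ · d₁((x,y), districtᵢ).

(10, 22)

Manhattan distance separates: Σwᵢ(|x−xᵢ|+|y−yᵢ|) = Σwᵢ|x−xᵢ| + Σwᵢ|y−yᵢ|, so x and y are optimised independently as 1-D weighted medians.
Total weight W = 329; half = 164.5.
x-coordinate, sorted with cumulative weight:
  x=1 (Zone VII, w=55) cum 55
  x=3 (Zone VI, w=11) cum 66
  x=9 (Zone V, w=8) cum 74
  x=9 (Zone IV, w=90) cum 164
  x=10 (Zone III, w=35) cum 199  ← median
  x=15 (Zone I, w=120) cum 319
  x=18 (Zone II, w=10) cum 329
⇒ x* = 10
y-coordinate, sorted with cumulative weight:
  y=1 (Zone V, w=8) cum 8
  y=11 (Zone IV, w=90) cum 98
  y=14 (Zone II, w=10) cum 108
  y=19 (Zone VI, w=11) cum 119
  y=22 (Zone I, w=120) cum 239  ← median
  y=23 (Zone III, w=35) cum 274
  y=25 (Zone VII, w=55) cum 329
⇒ y* = 22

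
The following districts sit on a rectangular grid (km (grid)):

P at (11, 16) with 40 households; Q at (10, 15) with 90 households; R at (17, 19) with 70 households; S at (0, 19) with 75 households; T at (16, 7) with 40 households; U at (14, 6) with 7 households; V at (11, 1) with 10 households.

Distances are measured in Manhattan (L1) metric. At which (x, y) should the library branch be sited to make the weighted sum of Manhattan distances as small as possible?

Manhattan distance separates: Σwᵢ(|x−xᵢ|+|y−yᵢ|) = Σwᵢ|x−xᵢ| + Σwᵢ|y−yᵢ|, so x and y are optimised independently as 1-D weighted medians.
Total weight W = 332; half = 166.
x-coordinate, sorted with cumulative weight:
  x=0 (S, w=75) cum 75
  x=10 (Q, w=90) cum 165
  x=11 (P, w=40) cum 205  ← median
  x=11 (V, w=10) cum 215
  x=14 (U, w=7) cum 222
  x=16 (T, w=40) cum 262
  x=17 (R, w=70) cum 332
⇒ x* = 11
y-coordinate, sorted with cumulative weight:
  y=1 (V, w=10) cum 10
  y=6 (U, w=7) cum 17
  y=7 (T, w=40) cum 57
  y=15 (Q, w=90) cum 147
  y=16 (P, w=40) cum 187  ← median
  y=19 (R, w=70) cum 257
  y=19 (S, w=75) cum 332
⇒ y* = 16

(11, 16)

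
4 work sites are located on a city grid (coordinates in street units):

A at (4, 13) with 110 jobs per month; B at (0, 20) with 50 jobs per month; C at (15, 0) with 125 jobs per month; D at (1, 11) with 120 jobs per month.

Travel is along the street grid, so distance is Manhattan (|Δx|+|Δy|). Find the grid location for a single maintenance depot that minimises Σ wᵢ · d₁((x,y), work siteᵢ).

(4, 11)

Manhattan distance separates: Σwᵢ(|x−xᵢ|+|y−yᵢ|) = Σwᵢ|x−xᵢ| + Σwᵢ|y−yᵢ|, so x and y are optimised independently as 1-D weighted medians.
Total weight W = 405; half = 202.5.
x-coordinate, sorted with cumulative weight:
  x=0 (B, w=50) cum 50
  x=1 (D, w=120) cum 170
  x=4 (A, w=110) cum 280  ← median
  x=15 (C, w=125) cum 405
⇒ x* = 4
y-coordinate, sorted with cumulative weight:
  y=0 (C, w=125) cum 125
  y=11 (D, w=120) cum 245  ← median
  y=13 (A, w=110) cum 355
  y=20 (B, w=50) cum 405
⇒ y* = 11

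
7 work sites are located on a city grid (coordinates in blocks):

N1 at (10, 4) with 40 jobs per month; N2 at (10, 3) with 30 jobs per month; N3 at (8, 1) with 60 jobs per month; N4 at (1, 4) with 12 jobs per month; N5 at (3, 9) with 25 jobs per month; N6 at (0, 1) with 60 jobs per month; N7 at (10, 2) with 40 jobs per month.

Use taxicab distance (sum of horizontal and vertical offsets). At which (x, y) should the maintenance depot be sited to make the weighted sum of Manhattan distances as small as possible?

Manhattan distance separates: Σwᵢ(|x−xᵢ|+|y−yᵢ|) = Σwᵢ|x−xᵢ| + Σwᵢ|y−yᵢ|, so x and y are optimised independently as 1-D weighted medians.
Total weight W = 267; half = 133.5.
x-coordinate, sorted with cumulative weight:
  x=0 (N6, w=60) cum 60
  x=1 (N4, w=12) cum 72
  x=3 (N5, w=25) cum 97
  x=8 (N3, w=60) cum 157  ← median
  x=10 (N1, w=40) cum 197
  x=10 (N2, w=30) cum 227
  x=10 (N7, w=40) cum 267
⇒ x* = 8
y-coordinate, sorted with cumulative weight:
  y=1 (N3, w=60) cum 60
  y=1 (N6, w=60) cum 120
  y=2 (N7, w=40) cum 160  ← median
  y=3 (N2, w=30) cum 190
  y=4 (N1, w=40) cum 230
  y=4 (N4, w=12) cum 242
  y=9 (N5, w=25) cum 267
⇒ y* = 2

(8, 2)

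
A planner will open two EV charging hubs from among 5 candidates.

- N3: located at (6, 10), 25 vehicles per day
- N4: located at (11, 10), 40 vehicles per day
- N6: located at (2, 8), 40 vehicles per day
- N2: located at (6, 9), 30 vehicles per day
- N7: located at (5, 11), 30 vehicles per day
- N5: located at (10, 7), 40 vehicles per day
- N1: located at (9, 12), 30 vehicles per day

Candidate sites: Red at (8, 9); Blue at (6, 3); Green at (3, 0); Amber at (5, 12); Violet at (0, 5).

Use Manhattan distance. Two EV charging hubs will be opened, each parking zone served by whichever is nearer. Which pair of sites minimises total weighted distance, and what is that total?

Evaluate every pair (each demand assigned to the nearer of the two):
  {Red, Amber}: total = 885
  {Red, Violet}: total = 925
  {Red, Blue}: total = 1005
  {Red, Green}: total = 1005
  {Blue, Amber}: total = 1265
  {Amber, Violet}: total = 1265
  {Green, Amber}: total = 1345
  {Blue, Violet}: total = 1985
  {Blue, Green}: total = 2145
  {Green, Violet}: total = 2705
Best pair: {Red, Amber} with total 885.

{Red, Amber}, total 885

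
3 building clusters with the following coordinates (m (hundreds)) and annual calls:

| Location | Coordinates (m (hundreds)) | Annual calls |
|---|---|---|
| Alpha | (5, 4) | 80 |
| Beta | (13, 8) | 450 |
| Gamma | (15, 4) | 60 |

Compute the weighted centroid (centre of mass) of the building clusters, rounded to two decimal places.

The minimiser of Σwᵢ‖p−pᵢ‖² is the weighted centroid p* = (Σwᵢpᵢ)/(Σwᵢ).
Σwᵢ = 590.
Σwᵢxᵢ = 80·5 + 450·13 + 60·15 = 7150.
Σwᵢyᵢ = 80·4 + 450·8 + 60·4 = 4160.
x* = 7150/590 = 12.12, y* = 4160/590 = 7.05.

(12.12, 7.05)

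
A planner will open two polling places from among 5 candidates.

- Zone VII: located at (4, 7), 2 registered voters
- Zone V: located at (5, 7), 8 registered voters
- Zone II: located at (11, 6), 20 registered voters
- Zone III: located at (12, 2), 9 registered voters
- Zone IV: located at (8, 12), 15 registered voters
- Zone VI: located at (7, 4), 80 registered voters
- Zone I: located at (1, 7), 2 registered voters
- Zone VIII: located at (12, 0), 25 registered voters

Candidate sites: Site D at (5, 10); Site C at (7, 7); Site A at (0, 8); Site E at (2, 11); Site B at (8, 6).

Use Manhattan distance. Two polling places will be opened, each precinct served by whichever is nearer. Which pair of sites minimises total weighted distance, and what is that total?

{Site D, Site B}, total 743

Evaluate every pair (each demand assigned to the nearer of the two):
  {Site D, Site B}: total = 743
  {Site C, Site B}: total = 746
  {Site A, Site B}: total = 758
  {Site E, Site B}: total = 764
  {Site D, Site C}: total = 839
  {Site C, Site A}: total = 846
  {Site C, Site E}: total = 852
  {Site D, Site A}: total = 1511
  {Site D, Site E}: total = 1517
  {Site A, Site E}: total = 1969
Best pair: {Site D, Site B} with total 743.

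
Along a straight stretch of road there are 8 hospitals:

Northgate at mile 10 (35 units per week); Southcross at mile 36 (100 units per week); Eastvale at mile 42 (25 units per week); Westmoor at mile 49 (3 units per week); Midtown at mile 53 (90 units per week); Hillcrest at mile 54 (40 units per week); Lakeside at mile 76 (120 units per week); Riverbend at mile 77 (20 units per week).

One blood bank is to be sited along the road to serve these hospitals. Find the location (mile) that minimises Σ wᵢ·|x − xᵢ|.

For a sum of weighted absolute distances on a line, the optimum is the weighted median (not the mean). Total weight W = 433; half-weight = 216.5.
Sort by position and accumulate weight:
  mile 10 (Northgate, w=35) → cum 35
  mile 36 (Southcross, w=100) → cum 135
  mile 42 (Eastvale, w=25) → cum 160
  mile 49 (Westmoor, w=3) → cum 163
  mile 53 (Midtown, w=90) → cum 253  ≥ 216.5 → median here
  mile 54 (Hillcrest, w=40) → cum 293
  mile 76 (Lakeside, w=120) → cum 413
  mile 77 (Riverbend, w=20) → cum 433
Optimal location: mile 53.

x = 53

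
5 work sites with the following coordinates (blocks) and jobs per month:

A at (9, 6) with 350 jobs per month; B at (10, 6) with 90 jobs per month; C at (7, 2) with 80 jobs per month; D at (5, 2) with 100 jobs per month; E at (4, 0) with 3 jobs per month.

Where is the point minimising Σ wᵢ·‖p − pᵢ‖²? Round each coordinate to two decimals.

The minimiser of Σwᵢ‖p−pᵢ‖² is the weighted centroid p* = (Σwᵢpᵢ)/(Σwᵢ).
Σwᵢ = 623.
Σwᵢxᵢ = 350·9 + 90·10 + 80·7 + 100·5 + 3·4 = 5122.
Σwᵢyᵢ = 350·6 + 90·6 + 80·2 + 100·2 + 3·0 = 3000.
x* = 5122/623 = 8.22, y* = 3000/623 = 4.82.

(8.22, 4.82)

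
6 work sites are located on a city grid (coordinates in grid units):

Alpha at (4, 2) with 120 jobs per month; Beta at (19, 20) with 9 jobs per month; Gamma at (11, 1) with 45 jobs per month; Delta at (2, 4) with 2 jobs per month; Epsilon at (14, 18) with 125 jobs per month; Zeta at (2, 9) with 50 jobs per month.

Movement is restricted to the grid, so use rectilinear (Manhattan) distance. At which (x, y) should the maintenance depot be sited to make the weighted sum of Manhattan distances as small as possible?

(11, 9)

Manhattan distance separates: Σwᵢ(|x−xᵢ|+|y−yᵢ|) = Σwᵢ|x−xᵢ| + Σwᵢ|y−yᵢ|, so x and y are optimised independently as 1-D weighted medians.
Total weight W = 351; half = 175.5.
x-coordinate, sorted with cumulative weight:
  x=2 (Delta, w=2) cum 2
  x=2 (Zeta, w=50) cum 52
  x=4 (Alpha, w=120) cum 172
  x=11 (Gamma, w=45) cum 217  ← median
  x=14 (Epsilon, w=125) cum 342
  x=19 (Beta, w=9) cum 351
⇒ x* = 11
y-coordinate, sorted with cumulative weight:
  y=1 (Gamma, w=45) cum 45
  y=2 (Alpha, w=120) cum 165
  y=4 (Delta, w=2) cum 167
  y=9 (Zeta, w=50) cum 217  ← median
  y=18 (Epsilon, w=125) cum 342
  y=20 (Beta, w=9) cum 351
⇒ y* = 9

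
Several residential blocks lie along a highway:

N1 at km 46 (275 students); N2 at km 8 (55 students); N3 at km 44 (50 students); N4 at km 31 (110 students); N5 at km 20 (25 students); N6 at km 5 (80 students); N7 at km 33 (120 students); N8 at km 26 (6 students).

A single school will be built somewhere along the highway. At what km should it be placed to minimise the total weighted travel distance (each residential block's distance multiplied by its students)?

For a sum of weighted absolute distances on a line, the optimum is the weighted median (not the mean). Total weight W = 721; half-weight = 360.5.
Sort by position and accumulate weight:
  km 5 (N6, w=80) → cum 80
  km 8 (N2, w=55) → cum 135
  km 20 (N5, w=25) → cum 160
  km 26 (N8, w=6) → cum 166
  km 31 (N4, w=110) → cum 276
  km 33 (N7, w=120) → cum 396  ≥ 360.5 → median here
  km 44 (N3, w=50) → cum 446
  km 46 (N1, w=275) → cum 721
Optimal location: km 33.

x = 33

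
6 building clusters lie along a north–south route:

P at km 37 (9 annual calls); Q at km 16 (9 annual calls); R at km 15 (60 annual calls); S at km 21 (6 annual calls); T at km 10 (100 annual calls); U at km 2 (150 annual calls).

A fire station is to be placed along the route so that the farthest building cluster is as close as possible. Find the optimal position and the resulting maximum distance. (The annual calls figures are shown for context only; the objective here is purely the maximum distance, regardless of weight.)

location 19.5, max distance 17.5

The 1-center on a line is the midpoint of the two extreme points: leftmost at 2, rightmost at 37.
Optimal location = (2 + 37)/2 = 19.5; maximum distance = (37 − 2)/2 = 17.5.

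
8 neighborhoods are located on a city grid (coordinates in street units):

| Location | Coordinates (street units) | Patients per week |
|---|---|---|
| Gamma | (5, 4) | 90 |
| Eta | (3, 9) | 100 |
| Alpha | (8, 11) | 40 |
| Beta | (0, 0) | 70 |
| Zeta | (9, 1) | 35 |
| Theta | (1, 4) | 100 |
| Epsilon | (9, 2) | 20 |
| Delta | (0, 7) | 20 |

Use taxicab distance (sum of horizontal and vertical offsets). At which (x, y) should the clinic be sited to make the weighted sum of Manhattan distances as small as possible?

Manhattan distance separates: Σwᵢ(|x−xᵢ|+|y−yᵢ|) = Σwᵢ|x−xᵢ| + Σwᵢ|y−yᵢ|, so x and y are optimised independently as 1-D weighted medians.
Total weight W = 475; half = 237.5.
x-coordinate, sorted with cumulative weight:
  x=0 (Beta, w=70) cum 70
  x=0 (Delta, w=20) cum 90
  x=1 (Theta, w=100) cum 190
  x=3 (Eta, w=100) cum 290  ← median
  x=5 (Gamma, w=90) cum 380
  x=8 (Alpha, w=40) cum 420
  x=9 (Zeta, w=35) cum 455
  x=9 (Epsilon, w=20) cum 475
⇒ x* = 3
y-coordinate, sorted with cumulative weight:
  y=0 (Beta, w=70) cum 70
  y=1 (Zeta, w=35) cum 105
  y=2 (Epsilon, w=20) cum 125
  y=4 (Gamma, w=90) cum 215
  y=4 (Theta, w=100) cum 315  ← median
  y=7 (Delta, w=20) cum 335
  y=9 (Eta, w=100) cum 435
  y=11 (Alpha, w=40) cum 475
⇒ y* = 4

(3, 4)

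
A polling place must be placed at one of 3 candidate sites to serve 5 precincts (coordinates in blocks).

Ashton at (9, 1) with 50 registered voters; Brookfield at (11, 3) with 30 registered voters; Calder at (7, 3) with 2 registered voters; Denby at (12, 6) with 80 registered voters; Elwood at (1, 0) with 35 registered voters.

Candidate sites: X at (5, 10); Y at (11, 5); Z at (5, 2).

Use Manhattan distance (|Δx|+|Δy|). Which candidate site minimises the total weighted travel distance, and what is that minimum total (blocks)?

Total weighted distance at each candidate:
  X (5, 10): total = 2428
  Y (11, 5): total = 1057
  Z (5, 2): total = 1556
Minimum is at Y with total 1057 blocks.

Y, total 1057 blocks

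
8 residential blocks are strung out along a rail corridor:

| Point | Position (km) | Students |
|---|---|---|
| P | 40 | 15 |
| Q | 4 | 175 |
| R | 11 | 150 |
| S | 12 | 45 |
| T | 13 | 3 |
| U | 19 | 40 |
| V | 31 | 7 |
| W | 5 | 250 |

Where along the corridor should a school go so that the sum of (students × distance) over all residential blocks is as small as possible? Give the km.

x = 5

For a sum of weighted absolute distances on a line, the optimum is the weighted median (not the mean). Total weight W = 685; half-weight = 342.5.
Sort by position and accumulate weight:
  km 4 (Q, w=175) → cum 175
  km 5 (W, w=250) → cum 425  ≥ 342.5 → median here
  km 11 (R, w=150) → cum 575
  km 12 (S, w=45) → cum 620
  km 13 (T, w=3) → cum 623
  km 19 (U, w=40) → cum 663
  km 31 (V, w=7) → cum 670
  km 40 (P, w=15) → cum 685
Optimal location: km 5.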